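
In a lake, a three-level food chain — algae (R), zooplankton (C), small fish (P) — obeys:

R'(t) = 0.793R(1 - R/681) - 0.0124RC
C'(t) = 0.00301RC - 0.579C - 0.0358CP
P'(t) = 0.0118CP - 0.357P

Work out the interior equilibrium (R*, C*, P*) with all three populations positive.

From dP/dt = 0: 0.0118C* = 0.357, so C* = 30.3.
From dR/dt = 0: 0.793(1 - R*/681) = 0.0124·30.3, giving R* = 681·(1 - 0.473) = 359.
From dC/dt = 0: 0.00301·359 - 0.579 = 0.0358P*, so P* = 0.501/0.0358 = 14.

R* ≈ 359, C* ≈ 30.3, P* ≈ 14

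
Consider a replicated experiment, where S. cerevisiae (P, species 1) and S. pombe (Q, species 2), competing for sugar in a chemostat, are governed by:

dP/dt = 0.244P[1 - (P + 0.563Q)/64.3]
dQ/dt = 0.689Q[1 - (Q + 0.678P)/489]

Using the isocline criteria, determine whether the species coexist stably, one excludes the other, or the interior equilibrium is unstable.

species 2 excludes species 1

Compare the nullcline intercepts: K1/α12 = 64.3/0.563 = 114 < K2 = 489; K2/α21 = 489/0.678 = 721 > K1 = 64.3.
Since the inequalities point opposite ways, species 2 can invade but species 1 cannot.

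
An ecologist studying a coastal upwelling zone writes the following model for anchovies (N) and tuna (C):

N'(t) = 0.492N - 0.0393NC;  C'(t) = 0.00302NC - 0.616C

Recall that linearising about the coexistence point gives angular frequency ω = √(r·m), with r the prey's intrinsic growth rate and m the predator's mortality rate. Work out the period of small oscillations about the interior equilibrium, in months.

T ≈ 11.4 months

Here r = 0.492 and m = 0.616, so r·m = 0.303.
ω = √0.303 = 0.551 per month, hence T = 2π/ω ≈ 11.4 months.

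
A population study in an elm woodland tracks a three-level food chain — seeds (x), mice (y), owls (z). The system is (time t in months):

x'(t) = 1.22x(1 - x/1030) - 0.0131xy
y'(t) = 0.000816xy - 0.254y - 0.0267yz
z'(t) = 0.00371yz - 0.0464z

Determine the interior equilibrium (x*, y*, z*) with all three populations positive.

x* ≈ 892, y* ≈ 12.5, z* ≈ 17.7

From dz/dt = 0: 0.00371y* = 0.0464, so y* = 12.5.
From dx/dt = 0: 1.22(1 - x*/1030) = 0.0131·12.5, giving x* = 1030·(1 - 0.134) = 892.
From dy/dt = 0: 0.000816·892 - 0.254 = 0.0267z*, so z* = 0.474/0.0267 = 17.7.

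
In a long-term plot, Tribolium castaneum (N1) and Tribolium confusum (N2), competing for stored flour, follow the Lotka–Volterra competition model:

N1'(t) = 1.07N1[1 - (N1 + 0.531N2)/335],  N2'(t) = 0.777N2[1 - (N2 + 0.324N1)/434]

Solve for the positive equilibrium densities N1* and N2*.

N1* ≈ 126, N2* ≈ 393

Setting both brackets to zero gives the nullclines N1 + 0.531N2 = 335 and 0.324N1 + N2 = 434.
Substituting N2 = 434 - 0.324N1 into the first: N1(1 - 0.531·0.324) = 335 - 0.531·434.
So N1* = 105/0.828 = 126, and then N2* = 434 - 0.324·126 = 393.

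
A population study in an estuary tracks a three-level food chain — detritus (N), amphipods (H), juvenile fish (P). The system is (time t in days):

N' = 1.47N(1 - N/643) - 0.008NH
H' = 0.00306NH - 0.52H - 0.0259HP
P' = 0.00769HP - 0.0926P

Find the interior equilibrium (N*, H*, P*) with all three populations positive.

From dP/dt = 0: 0.00769H* = 0.0926, so H* = 12.
From dN/dt = 0: 1.47(1 - N*/643) = 0.008·12, giving N* = 643·(1 - 0.0655) = 601.
From dH/dt = 0: 0.00306·601 - 0.52 = 0.0259P*, so P* = 1.32/0.0259 = 50.9.

N* ≈ 601, H* ≈ 12, P* ≈ 50.9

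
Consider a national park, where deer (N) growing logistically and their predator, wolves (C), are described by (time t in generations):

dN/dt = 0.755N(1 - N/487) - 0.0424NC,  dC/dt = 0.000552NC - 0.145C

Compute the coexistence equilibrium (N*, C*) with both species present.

From dC/dt = 0 with C > 0: 0.000552N* = 0.145, so N* = 263.
Substitute into dN/dt = 0: 0.755(1 - 263/487) = 0.0424C*.
The bracket is 0.461, giving C* = 0.348/0.0424 = 8.2.

N* ≈ 263, C* ≈ 8.2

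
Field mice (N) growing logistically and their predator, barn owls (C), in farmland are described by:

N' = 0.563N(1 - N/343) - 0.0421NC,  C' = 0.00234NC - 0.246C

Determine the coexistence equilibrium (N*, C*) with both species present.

From dC/dt = 0 with C > 0: 0.00234N* = 0.246, so N* = 105.
Substitute into dN/dt = 0: 0.563(1 - 105/343) = 0.0421C*.
The bracket is 0.694, giving C* = 0.39/0.0421 = 9.27.

N* ≈ 105, C* ≈ 9.27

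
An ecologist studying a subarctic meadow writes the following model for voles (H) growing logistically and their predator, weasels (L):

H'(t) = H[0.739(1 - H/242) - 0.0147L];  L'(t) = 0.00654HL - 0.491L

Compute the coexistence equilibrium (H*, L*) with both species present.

H* ≈ 75.1, L* ≈ 34.7

From dL/dt = 0 with L > 0: 0.00654H* = 0.491, so H* = 75.1.
Substitute into dH/dt = 0: 0.739(1 - 75.1/242) = 0.0147L*.
The bracket is 0.69, giving L* = 0.51/0.0147 = 34.7.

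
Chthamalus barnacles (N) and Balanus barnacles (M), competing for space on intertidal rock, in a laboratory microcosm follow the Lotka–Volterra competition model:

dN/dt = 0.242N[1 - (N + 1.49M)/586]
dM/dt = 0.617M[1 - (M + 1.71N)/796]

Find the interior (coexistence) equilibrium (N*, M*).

Setting both brackets to zero gives the nullclines N + 1.49M = 586 and 1.71N + M = 796.
Substituting M = 796 - 1.71N into the first: N(1 - 1.49·1.71) = 586 - 1.49·796.
So N* = -600/-1.55 = 388, and then M* = 796 - 1.71·388 = 133.

N* ≈ 388, M* ≈ 133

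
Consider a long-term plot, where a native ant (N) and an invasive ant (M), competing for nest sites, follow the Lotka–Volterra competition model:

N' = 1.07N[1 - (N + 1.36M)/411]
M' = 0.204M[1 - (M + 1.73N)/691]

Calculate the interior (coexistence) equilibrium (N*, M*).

Setting both brackets to zero gives the nullclines N + 1.36M = 411 and 1.73N + M = 691.
Substituting M = 691 - 1.73N into the first: N(1 - 1.36·1.73) = 411 - 1.36·691.
So N* = -529/-1.35 = 391, and then M* = 691 - 1.73·391 = 14.8.

N* ≈ 391, M* ≈ 14.8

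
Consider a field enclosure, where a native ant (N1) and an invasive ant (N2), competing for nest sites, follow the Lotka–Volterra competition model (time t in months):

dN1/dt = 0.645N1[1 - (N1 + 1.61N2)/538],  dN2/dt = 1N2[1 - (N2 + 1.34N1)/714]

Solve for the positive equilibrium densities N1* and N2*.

Setting both brackets to zero gives the nullclines N1 + 1.61N2 = 538 and 1.34N1 + N2 = 714.
Substituting N2 = 714 - 1.34N1 into the first: N1(1 - 1.61·1.34) = 538 - 1.61·714.
So N1* = -612/-1.16 = 528, and then N2* = 714 - 1.34·528 = 5.98.

N1* ≈ 528, N2* ≈ 5.98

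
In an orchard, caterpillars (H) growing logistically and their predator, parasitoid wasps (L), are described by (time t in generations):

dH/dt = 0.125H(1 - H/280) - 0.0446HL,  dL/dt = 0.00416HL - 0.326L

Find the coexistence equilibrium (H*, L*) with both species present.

From dL/dt = 0 with L > 0: 0.00416H* = 0.326, so H* = 78.4.
Substitute into dH/dt = 0: 0.125(1 - 78.4/280) = 0.0446L*.
The bracket is 0.72, giving L* = 0.09/0.0446 = 2.02.

H* ≈ 78.4, L* ≈ 2.02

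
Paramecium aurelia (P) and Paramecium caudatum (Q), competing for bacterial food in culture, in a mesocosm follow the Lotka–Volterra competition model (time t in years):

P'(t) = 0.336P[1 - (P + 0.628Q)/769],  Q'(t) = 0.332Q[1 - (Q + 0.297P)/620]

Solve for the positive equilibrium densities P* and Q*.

P* ≈ 467, Q* ≈ 481

Setting both brackets to zero gives the nullclines P + 0.628Q = 769 and 0.297P + Q = 620.
Substituting Q = 620 - 0.297P into the first: P(1 - 0.628·0.297) = 769 - 0.628·620.
So P* = 380/0.813 = 467, and then Q* = 620 - 0.297·467 = 481.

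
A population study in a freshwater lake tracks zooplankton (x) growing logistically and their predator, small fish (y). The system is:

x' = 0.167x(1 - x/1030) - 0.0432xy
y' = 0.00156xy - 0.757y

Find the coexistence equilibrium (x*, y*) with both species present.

x* ≈ 485, y* ≈ 2.04

From dy/dt = 0 with y > 0: 0.00156x* = 0.757, so x* = 485.
Substitute into dx/dt = 0: 0.167(1 - 485/1030) = 0.0432y*.
The bracket is 0.529, giving y* = 0.0883/0.0432 = 2.04.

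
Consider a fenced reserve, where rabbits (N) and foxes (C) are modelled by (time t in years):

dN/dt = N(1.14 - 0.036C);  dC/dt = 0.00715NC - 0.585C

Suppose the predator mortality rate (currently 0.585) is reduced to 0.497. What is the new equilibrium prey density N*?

N* ≈ 69.5

At the interior fixed point, setting dC/dt = 0 with C > 0 fixes N* = (predator death rate)/(NC coefficient) — independent of the other coefficients.
With the change, N* = 0.497/0.00715 = 69.5; it falls from 81.8.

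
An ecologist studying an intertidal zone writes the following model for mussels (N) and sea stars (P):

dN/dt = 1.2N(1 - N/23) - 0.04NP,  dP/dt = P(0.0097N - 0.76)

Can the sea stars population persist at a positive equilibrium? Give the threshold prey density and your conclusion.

The predator equation gives dP/dt > 0 only when N > 0.76/0.0097 = 78.4.
Without the predator, N → K = 23. Since 23 < 78.4, the predator cannot invade.

Threshold N = 78.4; K < 78.4, so no, the predator goes extinct.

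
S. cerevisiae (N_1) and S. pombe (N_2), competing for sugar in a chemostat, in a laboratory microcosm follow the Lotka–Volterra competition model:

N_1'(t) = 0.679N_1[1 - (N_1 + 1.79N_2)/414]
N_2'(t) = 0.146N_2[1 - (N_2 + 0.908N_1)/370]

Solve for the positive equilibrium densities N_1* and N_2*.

Setting both brackets to zero gives the nullclines N_1 + 1.79N_2 = 414 and 0.908N_1 + N_2 = 370.
Substituting N_2 = 370 - 0.908N_1 into the first: N_1(1 - 1.79·0.908) = 414 - 1.79·370.
So N_1* = -248/-0.625 = 397, and then N_2* = 370 - 0.908·397 = 9.45.

N_1* ≈ 397, N_2* ≈ 9.45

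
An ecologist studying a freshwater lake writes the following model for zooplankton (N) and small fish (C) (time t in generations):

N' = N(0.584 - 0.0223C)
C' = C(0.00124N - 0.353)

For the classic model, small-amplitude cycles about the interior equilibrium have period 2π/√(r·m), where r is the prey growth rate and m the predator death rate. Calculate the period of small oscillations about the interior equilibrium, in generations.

Here r = 0.584 and m = 0.353, so r·m = 0.206.
ω = √0.206 = 0.454 per generation, hence T = 2π/ω ≈ 13.8 generations.

T ≈ 13.8 generations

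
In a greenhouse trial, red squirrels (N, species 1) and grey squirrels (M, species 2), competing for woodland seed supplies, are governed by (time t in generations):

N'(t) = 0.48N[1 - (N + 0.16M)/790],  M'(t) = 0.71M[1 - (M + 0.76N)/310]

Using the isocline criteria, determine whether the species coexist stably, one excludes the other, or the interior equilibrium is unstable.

Compare the nullcline intercepts: K1/α12 = 790/0.16 = 4940 > K2 = 310; K2/α21 = 310/0.76 = 408 < K1 = 790.
Since the inequalities point opposite ways, species 1 can invade but species 2 cannot.

species 1 excludes species 2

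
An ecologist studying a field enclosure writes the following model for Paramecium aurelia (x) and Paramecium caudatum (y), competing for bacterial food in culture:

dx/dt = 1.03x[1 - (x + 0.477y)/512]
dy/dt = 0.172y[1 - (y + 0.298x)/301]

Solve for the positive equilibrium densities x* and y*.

Setting both brackets to zero gives the nullclines x + 0.477y = 512 and 0.298x + y = 301.
Substituting y = 301 - 0.298x into the first: x(1 - 0.477·0.298) = 512 - 0.477·301.
So x* = 368/0.858 = 429, and then y* = 301 - 0.298·429 = 173.

x* ≈ 429, y* ≈ 173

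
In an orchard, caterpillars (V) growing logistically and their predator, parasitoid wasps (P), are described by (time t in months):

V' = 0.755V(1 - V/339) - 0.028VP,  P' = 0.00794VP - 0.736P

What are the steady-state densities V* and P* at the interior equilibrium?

V* ≈ 92.7, P* ≈ 19.6

From dP/dt = 0 with P > 0: 0.00794V* = 0.736, so V* = 92.7.
Substitute into dV/dt = 0: 0.755(1 - 92.7/339) = 0.028P*.
The bracket is 0.727, giving P* = 0.549/0.028 = 19.6.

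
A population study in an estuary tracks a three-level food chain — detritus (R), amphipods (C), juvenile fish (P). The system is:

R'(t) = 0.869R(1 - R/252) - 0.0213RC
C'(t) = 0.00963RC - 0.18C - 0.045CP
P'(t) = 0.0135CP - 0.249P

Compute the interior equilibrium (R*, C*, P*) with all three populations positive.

From dP/dt = 0: 0.0135C* = 0.249, so C* = 18.4.
From dR/dt = 0: 0.869(1 - R*/252) = 0.0213·18.4, giving R* = 252·(1 - 0.452) = 138.
From dC/dt = 0: 0.00963·138 - 0.18 = 0.045P*, so P* = 1.15/0.045 = 25.5.

R* ≈ 138, C* ≈ 18.4, P* ≈ 25.5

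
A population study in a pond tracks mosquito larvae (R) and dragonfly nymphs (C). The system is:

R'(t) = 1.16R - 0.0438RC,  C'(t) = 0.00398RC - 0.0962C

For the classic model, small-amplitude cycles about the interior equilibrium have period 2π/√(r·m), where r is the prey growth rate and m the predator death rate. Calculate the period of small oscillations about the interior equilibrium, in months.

T ≈ 18.8 months

Here r = 1.16 and m = 0.0962, so r·m = 0.112.
ω = √0.112 = 0.334 per month, hence T = 2π/ω ≈ 18.8 months.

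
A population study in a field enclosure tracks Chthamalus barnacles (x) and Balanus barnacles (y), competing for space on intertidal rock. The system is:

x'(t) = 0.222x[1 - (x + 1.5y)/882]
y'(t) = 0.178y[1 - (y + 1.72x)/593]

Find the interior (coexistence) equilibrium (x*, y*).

Setting both brackets to zero gives the nullclines x + 1.5y = 882 and 1.72x + y = 593.
Substituting y = 593 - 1.72x into the first: x(1 - 1.5·1.72) = 882 - 1.5·593.
So x* = -7.5/-1.58 = 4.75, and then y* = 593 - 1.72·4.75 = 585.

x* ≈ 4.75, y* ≈ 585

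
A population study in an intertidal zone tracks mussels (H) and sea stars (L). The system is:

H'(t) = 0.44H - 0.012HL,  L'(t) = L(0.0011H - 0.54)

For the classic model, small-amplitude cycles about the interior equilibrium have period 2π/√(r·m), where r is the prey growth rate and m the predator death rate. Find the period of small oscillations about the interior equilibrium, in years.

T ≈ 12.9 years

Here r = 0.44 and m = 0.54, so r·m = 0.238.
ω = √0.238 = 0.487 per year, hence T = 2π/ω ≈ 12.9 years.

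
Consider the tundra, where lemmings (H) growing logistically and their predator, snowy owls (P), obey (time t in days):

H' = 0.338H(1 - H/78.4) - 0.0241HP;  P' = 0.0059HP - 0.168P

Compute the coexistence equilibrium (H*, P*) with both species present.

From dP/dt = 0 with P > 0: 0.0059H* = 0.168, so H* = 28.5.
Substitute into dH/dt = 0: 0.338(1 - 28.5/78.4) = 0.0241P*.
The bracket is 0.637, giving P* = 0.215/0.0241 = 8.93.

H* ≈ 28.5, P* ≈ 8.93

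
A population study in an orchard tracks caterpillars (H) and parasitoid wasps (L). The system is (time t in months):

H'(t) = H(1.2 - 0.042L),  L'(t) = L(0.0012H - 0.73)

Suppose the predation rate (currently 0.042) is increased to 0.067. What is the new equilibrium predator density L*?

At the interior fixed point, setting dH/dt = 0 with H > 0 fixes L* = (prey growth rate)/(HL coefficient) — independent of the other coefficients.
With the change, L* = 1.2/0.067 = 17.9; it falls from 28.6.

L* ≈ 17.9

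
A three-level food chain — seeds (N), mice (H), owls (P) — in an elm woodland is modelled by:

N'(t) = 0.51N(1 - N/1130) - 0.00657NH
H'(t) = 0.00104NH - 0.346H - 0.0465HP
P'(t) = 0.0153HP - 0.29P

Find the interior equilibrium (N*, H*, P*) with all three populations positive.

From dP/dt = 0: 0.0153H* = 0.29, so H* = 19.
From dN/dt = 0: 0.51(1 - N*/1130) = 0.00657·19, giving N* = 1130·(1 - 0.244) = 854.
From dH/dt = 0: 0.00104·854 - 0.346 = 0.0465P*, so P* = 0.542/0.0465 = 11.7.

N* ≈ 854, H* ≈ 19, P* ≈ 11.7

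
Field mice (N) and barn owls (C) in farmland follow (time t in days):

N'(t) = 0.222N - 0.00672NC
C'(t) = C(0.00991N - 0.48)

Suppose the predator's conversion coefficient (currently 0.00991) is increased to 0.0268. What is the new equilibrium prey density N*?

At the interior fixed point, setting dC/dt = 0 with C > 0 fixes N* = (predator death rate)/(NC coefficient) — independent of the other coefficients.
With the change, N* = 0.48/0.0268 = 17.9; it falls from 48.4.

N* ≈ 17.9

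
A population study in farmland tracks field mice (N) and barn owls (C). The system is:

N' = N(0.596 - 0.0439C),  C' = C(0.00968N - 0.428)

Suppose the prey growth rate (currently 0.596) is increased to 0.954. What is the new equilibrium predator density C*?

C* ≈ 21.7

At the interior fixed point, setting dN/dt = 0 with N > 0 fixes C* = (prey growth rate)/(NC coefficient) — independent of the other coefficients.
With the change, C* = 0.954/0.0439 = 21.7; it rises from 13.6.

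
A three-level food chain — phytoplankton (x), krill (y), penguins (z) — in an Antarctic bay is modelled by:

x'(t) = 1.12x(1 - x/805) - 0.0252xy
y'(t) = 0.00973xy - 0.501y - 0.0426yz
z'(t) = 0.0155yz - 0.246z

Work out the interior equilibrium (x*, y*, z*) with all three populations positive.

From dz/dt = 0: 0.0155y* = 0.246, so y* = 15.9.
From dx/dt = 0: 1.12(1 - x*/805) = 0.0252·15.9, giving x* = 805·(1 - 0.357) = 518.
From dy/dt = 0: 0.00973·518 - 0.501 = 0.0426z*, so z* = 4.53/0.0426 = 106.

x* ≈ 518, y* ≈ 15.9, z* ≈ 106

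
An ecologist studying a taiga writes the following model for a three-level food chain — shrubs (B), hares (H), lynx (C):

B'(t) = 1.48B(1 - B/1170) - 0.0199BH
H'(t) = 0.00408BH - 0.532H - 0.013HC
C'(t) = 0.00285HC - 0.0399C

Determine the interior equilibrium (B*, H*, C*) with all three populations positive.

From dC/dt = 0: 0.00285H* = 0.0399, so H* = 14.
From dB/dt = 0: 1.48(1 - B*/1170) = 0.0199·14, giving B* = 1170·(1 - 0.188) = 950.
From dH/dt = 0: 0.00408·950 - 0.532 = 0.013C*, so C* = 3.34/0.013 = 257.

B* ≈ 950, H* ≈ 14, C* ≈ 257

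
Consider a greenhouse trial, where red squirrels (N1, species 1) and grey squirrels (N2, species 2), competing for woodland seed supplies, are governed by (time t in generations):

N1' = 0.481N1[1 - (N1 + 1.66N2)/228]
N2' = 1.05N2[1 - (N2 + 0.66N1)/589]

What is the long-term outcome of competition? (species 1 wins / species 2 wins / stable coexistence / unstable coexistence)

Compare the nullcline intercepts: K1/α12 = 228/1.66 = 137 < K2 = 589; K2/α21 = 589/0.66 = 892 > K1 = 228.
Since the inequalities point opposite ways, species 2 can invade but species 1 cannot.

species 2 excludes species 1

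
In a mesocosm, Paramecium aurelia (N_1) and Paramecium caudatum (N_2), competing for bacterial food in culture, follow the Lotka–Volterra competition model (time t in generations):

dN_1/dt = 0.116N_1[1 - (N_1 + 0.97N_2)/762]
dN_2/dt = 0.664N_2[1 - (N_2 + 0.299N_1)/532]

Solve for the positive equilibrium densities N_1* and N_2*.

Setting both brackets to zero gives the nullclines N_1 + 0.97N_2 = 762 and 0.299N_1 + N_2 = 532.
Substituting N_2 = 532 - 0.299N_1 into the first: N_1(1 - 0.97·0.299) = 762 - 0.97·532.
So N_1* = 246/0.71 = 346, and then N_2* = 532 - 0.299·346 = 428.

N_1* ≈ 346, N_2* ≈ 428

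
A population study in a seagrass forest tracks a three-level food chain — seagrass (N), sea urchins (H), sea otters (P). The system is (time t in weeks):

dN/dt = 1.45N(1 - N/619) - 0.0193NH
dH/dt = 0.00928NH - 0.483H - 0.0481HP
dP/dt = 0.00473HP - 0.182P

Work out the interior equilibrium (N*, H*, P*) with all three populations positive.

N* ≈ 302, H* ≈ 38.5, P* ≈ 48.2

From dP/dt = 0: 0.00473H* = 0.182, so H* = 38.5.
From dN/dt = 0: 1.45(1 - N*/619) = 0.0193·38.5, giving N* = 619·(1 - 0.512) = 302.
From dH/dt = 0: 0.00928·302 - 0.483 = 0.0481P*, so P* = 2.32/0.0481 = 48.2.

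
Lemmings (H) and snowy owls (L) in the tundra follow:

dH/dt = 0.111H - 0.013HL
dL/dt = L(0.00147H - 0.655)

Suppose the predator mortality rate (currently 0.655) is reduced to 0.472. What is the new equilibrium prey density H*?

H* ≈ 321

At the interior fixed point, setting dL/dt = 0 with L > 0 fixes H* = (predator death rate)/(HL coefficient) — independent of the other coefficients.
With the change, H* = 0.472/0.00147 = 321; it falls from 446.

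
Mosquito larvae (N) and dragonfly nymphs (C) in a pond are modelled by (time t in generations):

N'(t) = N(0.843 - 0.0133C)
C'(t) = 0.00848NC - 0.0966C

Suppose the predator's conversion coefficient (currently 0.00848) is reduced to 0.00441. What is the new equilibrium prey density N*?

At the interior fixed point, setting dC/dt = 0 with C > 0 fixes N* = (predator death rate)/(NC coefficient) — independent of the other coefficients.
With the change, N* = 0.0966/0.00441 = 21.9; it rises from 11.4.

N* ≈ 21.9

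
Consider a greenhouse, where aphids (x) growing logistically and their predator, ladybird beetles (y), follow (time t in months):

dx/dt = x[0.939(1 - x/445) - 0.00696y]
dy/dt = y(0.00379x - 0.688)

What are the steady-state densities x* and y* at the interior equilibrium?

From dy/dt = 0 with y > 0: 0.00379x* = 0.688, so x* = 182.
Substitute into dx/dt = 0: 0.939(1 - 182/445) = 0.00696y*.
The bracket is 0.592, giving y* = 0.556/0.00696 = 79.9.

x* ≈ 182, y* ≈ 79.9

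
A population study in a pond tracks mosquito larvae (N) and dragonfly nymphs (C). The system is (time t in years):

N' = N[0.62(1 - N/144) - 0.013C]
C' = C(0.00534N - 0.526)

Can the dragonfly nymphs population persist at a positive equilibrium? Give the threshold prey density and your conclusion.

The predator equation gives dC/dt > 0 only when N > 0.526/0.00534 = 98.5.
Without the predator, N → K = 144. Since 144 > 98.5, the predator can invade and persist.

Threshold N = 98.5; K > 98.5, so yes, the predator persists.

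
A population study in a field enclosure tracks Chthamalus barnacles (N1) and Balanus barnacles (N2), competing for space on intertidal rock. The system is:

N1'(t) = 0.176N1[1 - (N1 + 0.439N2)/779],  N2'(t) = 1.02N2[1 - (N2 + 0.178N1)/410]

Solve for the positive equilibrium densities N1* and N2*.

N1* ≈ 650, N2* ≈ 294

Setting both brackets to zero gives the nullclines N1 + 0.439N2 = 779 and 0.178N1 + N2 = 410.
Substituting N2 = 410 - 0.178N1 into the first: N1(1 - 0.439·0.178) = 779 - 0.439·410.
So N1* = 599/0.922 = 650, and then N2* = 410 - 0.178·650 = 294.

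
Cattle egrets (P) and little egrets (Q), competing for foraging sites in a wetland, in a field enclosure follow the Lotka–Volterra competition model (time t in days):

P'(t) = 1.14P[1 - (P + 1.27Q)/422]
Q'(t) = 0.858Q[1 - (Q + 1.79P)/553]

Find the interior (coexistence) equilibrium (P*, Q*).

Setting both brackets to zero gives the nullclines P + 1.27Q = 422 and 1.79P + Q = 553.
Substituting Q = 553 - 1.79P into the first: P(1 - 1.27·1.79) = 422 - 1.27·553.
So P* = -280/-1.27 = 220, and then Q* = 553 - 1.79·220 = 159.

P* ≈ 220, Q* ≈ 159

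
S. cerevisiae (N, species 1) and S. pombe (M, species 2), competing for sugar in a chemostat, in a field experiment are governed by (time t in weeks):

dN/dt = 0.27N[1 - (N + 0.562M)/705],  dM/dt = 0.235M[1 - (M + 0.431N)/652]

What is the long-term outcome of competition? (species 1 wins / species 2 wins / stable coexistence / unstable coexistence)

stable coexistence

Compare the nullcline intercepts: K1/α12 = 705/0.562 = 1250 > K2 = 652; K2/α21 = 652/0.431 = 1510 > K1 = 705.
Since both inequalities hold, each species can invade when rare, so the interior equilibrium is stable.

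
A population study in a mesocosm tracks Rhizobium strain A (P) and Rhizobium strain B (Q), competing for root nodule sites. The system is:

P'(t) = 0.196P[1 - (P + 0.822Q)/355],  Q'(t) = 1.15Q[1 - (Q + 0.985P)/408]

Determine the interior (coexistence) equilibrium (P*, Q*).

P* ≈ 103, Q* ≈ 306

Setting both brackets to zero gives the nullclines P + 0.822Q = 355 and 0.985P + Q = 408.
Substituting Q = 408 - 0.985P into the first: P(1 - 0.822·0.985) = 355 - 0.822·408.
So P* = 19.6/0.19 = 103, and then Q* = 408 - 0.985·103 = 306.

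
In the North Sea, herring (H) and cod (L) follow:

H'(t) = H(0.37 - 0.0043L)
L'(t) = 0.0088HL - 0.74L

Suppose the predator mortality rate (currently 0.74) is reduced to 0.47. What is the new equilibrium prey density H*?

At the interior fixed point, setting dL/dt = 0 with L > 0 fixes H* = (predator death rate)/(HL coefficient) — independent of the other coefficients.
With the change, H* = 0.47/0.0088 = 53.4; it falls from 84.1.

H* ≈ 53.4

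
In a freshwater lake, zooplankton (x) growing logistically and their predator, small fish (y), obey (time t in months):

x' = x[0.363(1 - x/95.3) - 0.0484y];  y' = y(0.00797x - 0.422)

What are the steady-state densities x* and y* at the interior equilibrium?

x* ≈ 52.9, y* ≈ 3.33

From dy/dt = 0 with y > 0: 0.00797x* = 0.422, so x* = 52.9.
Substitute into dx/dt = 0: 0.363(1 - 52.9/95.3) = 0.0484y*.
The bracket is 0.444, giving y* = 0.161/0.0484 = 3.33.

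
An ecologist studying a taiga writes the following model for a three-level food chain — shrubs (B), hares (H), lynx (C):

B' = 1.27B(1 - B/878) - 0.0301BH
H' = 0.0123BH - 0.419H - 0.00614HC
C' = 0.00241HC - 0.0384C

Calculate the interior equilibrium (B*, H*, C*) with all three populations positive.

From dC/dt = 0: 0.00241H* = 0.0384, so H* = 15.9.
From dB/dt = 0: 1.27(1 - B*/878) = 0.0301·15.9, giving B* = 878·(1 - 0.378) = 546.
From dH/dt = 0: 0.0123·546 - 0.419 = 0.00614C*, so C* = 6.3/0.00614 = 1030.

B* ≈ 546, H* ≈ 15.9, C* ≈ 1030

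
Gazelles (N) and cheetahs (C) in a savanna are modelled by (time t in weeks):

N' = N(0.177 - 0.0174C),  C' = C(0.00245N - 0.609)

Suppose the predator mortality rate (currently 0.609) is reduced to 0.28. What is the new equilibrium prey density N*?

N* ≈ 114

At the interior fixed point, setting dC/dt = 0 with C > 0 fixes N* = (predator death rate)/(NC coefficient) — independent of the other coefficients.
With the change, N* = 0.28/0.00245 = 114; it falls from 249.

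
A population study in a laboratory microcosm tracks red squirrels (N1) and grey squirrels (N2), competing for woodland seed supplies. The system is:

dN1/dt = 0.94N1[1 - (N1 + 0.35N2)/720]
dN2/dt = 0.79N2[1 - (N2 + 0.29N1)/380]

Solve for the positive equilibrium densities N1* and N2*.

N1* ≈ 653, N2* ≈ 191

Setting both brackets to zero gives the nullclines N1 + 0.35N2 = 720 and 0.29N1 + N2 = 380.
Substituting N2 = 380 - 0.29N1 into the first: N1(1 - 0.35·0.29) = 720 - 0.35·380.
So N1* = 587/0.898 = 653, and then N2* = 380 - 0.29·653 = 191.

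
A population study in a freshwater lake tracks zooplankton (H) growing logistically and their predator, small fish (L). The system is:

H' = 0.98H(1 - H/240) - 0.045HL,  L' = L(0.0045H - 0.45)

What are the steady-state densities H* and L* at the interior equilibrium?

From dL/dt = 0 with L > 0: 0.0045H* = 0.45, so H* = 100.
Substitute into dH/dt = 0: 0.98(1 - 100/240) = 0.045L*.
The bracket is 0.583, giving L* = 0.572/0.045 = 12.7.

H* ≈ 100, L* ≈ 12.7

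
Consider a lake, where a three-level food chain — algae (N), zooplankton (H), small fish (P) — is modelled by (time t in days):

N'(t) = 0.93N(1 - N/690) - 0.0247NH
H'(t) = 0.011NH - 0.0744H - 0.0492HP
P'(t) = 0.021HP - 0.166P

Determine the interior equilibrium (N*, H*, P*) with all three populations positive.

N* ≈ 545, H* ≈ 7.9, P* ≈ 120

From dP/dt = 0: 0.021H* = 0.166, so H* = 7.9.
From dN/dt = 0: 0.93(1 - N*/690) = 0.0247·7.9, giving N* = 690·(1 - 0.21) = 545.
From dH/dt = 0: 0.011·545 - 0.0744 = 0.0492P*, so P* = 5.92/0.0492 = 120.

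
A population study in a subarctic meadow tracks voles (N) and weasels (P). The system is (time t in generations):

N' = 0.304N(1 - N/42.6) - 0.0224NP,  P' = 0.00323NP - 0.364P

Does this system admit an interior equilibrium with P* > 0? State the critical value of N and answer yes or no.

Threshold N = 113; K < 113, so no, the predator goes extinct.

The predator equation gives dP/dt > 0 only when N > 0.364/0.00323 = 113.
Without the predator, N → K = 42.6. Since 42.6 < 113, the predator cannot invade.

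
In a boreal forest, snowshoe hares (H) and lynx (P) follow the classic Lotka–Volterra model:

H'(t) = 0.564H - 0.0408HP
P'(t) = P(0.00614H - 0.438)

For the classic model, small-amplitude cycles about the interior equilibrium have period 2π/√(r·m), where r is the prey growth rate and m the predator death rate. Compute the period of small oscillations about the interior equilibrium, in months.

Here r = 0.564 and m = 0.438, so r·m = 0.247.
ω = √0.247 = 0.497 per month, hence T = 2π/ω ≈ 12.6 months.

T ≈ 12.6 months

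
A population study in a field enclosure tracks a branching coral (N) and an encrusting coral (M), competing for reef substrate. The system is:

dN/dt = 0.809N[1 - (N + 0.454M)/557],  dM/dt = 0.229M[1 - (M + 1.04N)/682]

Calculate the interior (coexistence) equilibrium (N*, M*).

N* ≈ 469, M* ≈ 195

Setting both brackets to zero gives the nullclines N + 0.454M = 557 and 1.04N + M = 682.
Substituting M = 682 - 1.04N into the first: N(1 - 0.454·1.04) = 557 - 0.454·682.
So N* = 247/0.528 = 469, and then M* = 682 - 1.04·469 = 195.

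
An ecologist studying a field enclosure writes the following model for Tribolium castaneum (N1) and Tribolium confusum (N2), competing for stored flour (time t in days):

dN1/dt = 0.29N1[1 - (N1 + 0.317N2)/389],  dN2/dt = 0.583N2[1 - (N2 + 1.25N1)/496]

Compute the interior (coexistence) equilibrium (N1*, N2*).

Setting both brackets to zero gives the nullclines N1 + 0.317N2 = 389 and 1.25N1 + N2 = 496.
Substituting N2 = 496 - 1.25N1 into the first: N1(1 - 0.317·1.25) = 389 - 0.317·496.
So N1* = 232/0.604 = 384, and then N2* = 496 - 1.25·384 = 16.1.

N1* ≈ 384, N2* ≈ 16.1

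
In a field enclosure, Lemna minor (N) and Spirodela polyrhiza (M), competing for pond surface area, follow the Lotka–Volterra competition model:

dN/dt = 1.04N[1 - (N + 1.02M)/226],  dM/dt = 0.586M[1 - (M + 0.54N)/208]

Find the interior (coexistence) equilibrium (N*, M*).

N* ≈ 30.8, M* ≈ 191

Setting both brackets to zero gives the nullclines N + 1.02M = 226 and 0.54N + M = 208.
Substituting M = 208 - 0.54N into the first: N(1 - 1.02·0.54) = 226 - 1.02·208.
So N* = 13.8/0.449 = 30.8, and then M* = 208 - 0.54·30.8 = 191.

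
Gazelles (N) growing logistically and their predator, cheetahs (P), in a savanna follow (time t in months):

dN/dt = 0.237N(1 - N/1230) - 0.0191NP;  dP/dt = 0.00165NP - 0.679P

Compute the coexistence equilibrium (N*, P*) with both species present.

From dP/dt = 0 with P > 0: 0.00165N* = 0.679, so N* = 412.
Substitute into dN/dt = 0: 0.237(1 - 412/1230) = 0.0191P*.
The bracket is 0.665, giving P* = 0.158/0.0191 = 8.26.

N* ≈ 412, P* ≈ 8.26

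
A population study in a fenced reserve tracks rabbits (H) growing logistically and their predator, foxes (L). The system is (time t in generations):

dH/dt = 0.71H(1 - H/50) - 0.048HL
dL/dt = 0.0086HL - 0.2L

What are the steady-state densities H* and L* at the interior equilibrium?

From dL/dt = 0 with L > 0: 0.0086H* = 0.2, so H* = 23.3.
Substitute into dH/dt = 0: 0.71(1 - 23.3/50) = 0.048L*.
The bracket is 0.535, giving L* = 0.38/0.048 = 7.91.

H* ≈ 23.3, L* ≈ 7.91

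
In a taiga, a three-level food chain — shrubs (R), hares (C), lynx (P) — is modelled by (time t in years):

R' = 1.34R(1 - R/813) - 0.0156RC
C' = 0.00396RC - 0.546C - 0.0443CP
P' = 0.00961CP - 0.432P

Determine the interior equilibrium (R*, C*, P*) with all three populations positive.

R* ≈ 388, C* ≈ 45, P* ≈ 22.3

From dP/dt = 0: 0.00961C* = 0.432, so C* = 45.
From dR/dt = 0: 1.34(1 - R*/813) = 0.0156·45, giving R* = 813·(1 - 0.523) = 388.
From dC/dt = 0: 0.00396·388 - 0.546 = 0.0443P*, so P* = 0.989/0.0443 = 22.3.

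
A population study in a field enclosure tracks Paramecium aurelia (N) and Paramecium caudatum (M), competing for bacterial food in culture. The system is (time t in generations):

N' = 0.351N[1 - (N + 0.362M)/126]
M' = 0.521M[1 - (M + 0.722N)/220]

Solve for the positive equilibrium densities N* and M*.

N* ≈ 62.8, M* ≈ 175

Setting both brackets to zero gives the nullclines N + 0.362M = 126 and 0.722N + M = 220.
Substituting M = 220 - 0.722N into the first: N(1 - 0.362·0.722) = 126 - 0.362·220.
So N* = 46.4/0.739 = 62.8, and then M* = 220 - 0.722·62.8 = 175.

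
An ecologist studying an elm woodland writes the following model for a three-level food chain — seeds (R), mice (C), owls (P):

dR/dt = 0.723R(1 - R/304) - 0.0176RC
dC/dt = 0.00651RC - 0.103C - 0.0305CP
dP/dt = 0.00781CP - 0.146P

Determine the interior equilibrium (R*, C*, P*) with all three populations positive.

R* ≈ 166, C* ≈ 18.7, P* ≈ 32

From dP/dt = 0: 0.00781C* = 0.146, so C* = 18.7.
From dR/dt = 0: 0.723(1 - R*/304) = 0.0176·18.7, giving R* = 304·(1 - 0.455) = 166.
From dC/dt = 0: 0.00651·166 - 0.103 = 0.0305P*, so P* = 0.975/0.0305 = 32.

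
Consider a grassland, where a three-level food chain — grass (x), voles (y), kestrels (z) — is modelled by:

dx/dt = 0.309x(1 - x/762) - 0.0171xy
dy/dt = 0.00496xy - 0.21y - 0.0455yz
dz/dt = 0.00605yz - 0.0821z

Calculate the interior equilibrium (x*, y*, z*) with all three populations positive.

x* ≈ 190, y* ≈ 13.6, z* ≈ 16.1

From dz/dt = 0: 0.00605y* = 0.0821, so y* = 13.6.
From dx/dt = 0: 0.309(1 - x*/762) = 0.0171·13.6, giving x* = 762·(1 - 0.751) = 190.
From dy/dt = 0: 0.00496·190 - 0.21 = 0.0455z*, so z* = 0.731/0.0455 = 16.1.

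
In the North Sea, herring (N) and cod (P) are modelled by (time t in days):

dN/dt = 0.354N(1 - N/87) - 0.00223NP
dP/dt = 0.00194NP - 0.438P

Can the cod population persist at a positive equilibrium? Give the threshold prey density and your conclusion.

The predator equation gives dP/dt > 0 only when N > 0.438/0.00194 = 226.
Without the predator, N → K = 87. Since 87 < 226, the predator cannot invade.

Threshold N = 226; K < 226, so no, the predator goes extinct.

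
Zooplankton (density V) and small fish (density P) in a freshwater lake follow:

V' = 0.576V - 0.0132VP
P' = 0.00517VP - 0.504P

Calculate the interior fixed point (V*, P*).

V* ≈ 97.5, P* ≈ 43.6

Set dP/dt = 0 with P > 0: 0.00517V - 0.504 = 0, so V* = 0.504/0.00517 = 97.5.
Set dV/dt = 0 with V > 0: 0.576 - 0.0132P = 0, so P* = 0.576/0.0132 = 43.6.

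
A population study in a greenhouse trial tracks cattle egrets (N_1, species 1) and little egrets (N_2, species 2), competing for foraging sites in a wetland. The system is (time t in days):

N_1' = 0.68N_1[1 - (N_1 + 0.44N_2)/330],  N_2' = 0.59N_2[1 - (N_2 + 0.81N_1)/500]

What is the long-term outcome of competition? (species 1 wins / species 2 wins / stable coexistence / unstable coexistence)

stable coexistence

Compare the nullcline intercepts: K1/α12 = 330/0.44 = 750 > K2 = 500; K2/α21 = 500/0.81 = 617 > K1 = 330.
Since both inequalities hold, each species can invade when rare, so the interior equilibrium is stable.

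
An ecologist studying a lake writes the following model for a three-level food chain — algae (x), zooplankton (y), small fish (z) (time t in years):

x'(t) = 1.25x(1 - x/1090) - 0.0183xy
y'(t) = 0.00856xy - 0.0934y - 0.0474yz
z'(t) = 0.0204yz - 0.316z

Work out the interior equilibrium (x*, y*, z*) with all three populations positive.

x* ≈ 843, y* ≈ 15.5, z* ≈ 150

From dz/dt = 0: 0.0204y* = 0.316, so y* = 15.5.
From dx/dt = 0: 1.25(1 - x*/1090) = 0.0183·15.5, giving x* = 1090·(1 - 0.227) = 843.
From dy/dt = 0: 0.00856·843 - 0.0934 = 0.0474z*, so z* = 7.12/0.0474 = 150.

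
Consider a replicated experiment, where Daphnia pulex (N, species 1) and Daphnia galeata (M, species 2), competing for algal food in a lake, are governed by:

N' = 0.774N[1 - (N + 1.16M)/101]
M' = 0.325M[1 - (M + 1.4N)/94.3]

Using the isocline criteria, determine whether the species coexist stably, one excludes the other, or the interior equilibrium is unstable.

Compare the nullcline intercepts: K1/α12 = 101/1.16 = 87.1 < K2 = 94.3; K2/α21 = 94.3/1.4 = 67.4 < K1 = 101.
Since both are reversed, neither can invade when rare; the interior point is a saddle.

unstable coexistence (outcome depends on initial conditions)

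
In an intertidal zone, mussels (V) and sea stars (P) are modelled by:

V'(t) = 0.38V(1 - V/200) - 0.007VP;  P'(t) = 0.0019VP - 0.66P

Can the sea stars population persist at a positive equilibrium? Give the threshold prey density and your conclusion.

The predator equation gives dP/dt > 0 only when V > 0.66/0.0019 = 347.
Without the predator, V → K = 200. Since 200 < 347, the predator cannot invade.

Threshold V = 347; K < 347, so no, the predator goes extinct.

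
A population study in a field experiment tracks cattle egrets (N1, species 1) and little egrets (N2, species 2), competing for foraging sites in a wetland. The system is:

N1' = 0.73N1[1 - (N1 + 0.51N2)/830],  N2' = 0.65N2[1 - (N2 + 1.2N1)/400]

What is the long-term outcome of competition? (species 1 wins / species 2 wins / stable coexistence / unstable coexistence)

species 1 excludes species 2

Compare the nullcline intercepts: K1/α12 = 830/0.51 = 1630 > K2 = 400; K2/α21 = 400/1.2 = 333 < K1 = 830.
Since the inequalities point opposite ways, species 1 can invade but species 2 cannot.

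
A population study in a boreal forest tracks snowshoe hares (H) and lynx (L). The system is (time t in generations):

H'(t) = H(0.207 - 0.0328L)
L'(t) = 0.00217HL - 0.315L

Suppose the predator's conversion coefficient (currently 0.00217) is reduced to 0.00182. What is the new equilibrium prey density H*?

At the interior fixed point, setting dL/dt = 0 with L > 0 fixes H* = (predator death rate)/(HL coefficient) — independent of the other coefficients.
With the change, H* = 0.315/0.00182 = 173; it rises from 145.

H* ≈ 173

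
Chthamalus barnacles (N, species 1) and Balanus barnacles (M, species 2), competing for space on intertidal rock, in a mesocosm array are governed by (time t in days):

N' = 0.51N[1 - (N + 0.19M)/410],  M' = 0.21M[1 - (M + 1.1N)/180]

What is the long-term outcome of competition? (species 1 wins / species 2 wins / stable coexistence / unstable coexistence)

species 1 excludes species 2

Compare the nullcline intercepts: K1/α12 = 410/0.19 = 2160 > K2 = 180; K2/α21 = 180/1.1 = 164 < K1 = 410.
Since the inequalities point opposite ways, species 1 can invade but species 2 cannot.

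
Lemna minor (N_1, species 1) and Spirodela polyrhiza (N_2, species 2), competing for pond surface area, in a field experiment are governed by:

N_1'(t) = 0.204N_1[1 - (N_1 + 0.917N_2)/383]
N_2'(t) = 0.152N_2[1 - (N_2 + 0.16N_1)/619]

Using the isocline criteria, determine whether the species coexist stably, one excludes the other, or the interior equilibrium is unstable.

Compare the nullcline intercepts: K1/α12 = 383/0.917 = 418 < K2 = 619; K2/α21 = 619/0.16 = 3870 > K1 = 383.
Since the inequalities point opposite ways, species 2 can invade but species 1 cannot.

species 2 excludes species 1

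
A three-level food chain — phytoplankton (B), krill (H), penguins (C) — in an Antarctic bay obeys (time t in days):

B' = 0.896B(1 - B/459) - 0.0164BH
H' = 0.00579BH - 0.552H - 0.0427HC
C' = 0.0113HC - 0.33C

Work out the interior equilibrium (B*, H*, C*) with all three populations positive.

B* ≈ 214, H* ≈ 29.2, C* ≈ 16

From dC/dt = 0: 0.0113H* = 0.33, so H* = 29.2.
From dB/dt = 0: 0.896(1 - B*/459) = 0.0164·29.2, giving B* = 459·(1 - 0.535) = 214.
From dH/dt = 0: 0.00579·214 - 0.552 = 0.0427C*, so C* = 0.685/0.0427 = 16.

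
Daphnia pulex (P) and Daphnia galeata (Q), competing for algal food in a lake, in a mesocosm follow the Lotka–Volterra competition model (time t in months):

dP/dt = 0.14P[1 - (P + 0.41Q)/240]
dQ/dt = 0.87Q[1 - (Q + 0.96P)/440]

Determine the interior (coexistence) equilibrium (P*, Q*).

Setting both brackets to zero gives the nullclines P + 0.41Q = 240 and 0.96P + Q = 440.
Substituting Q = 440 - 0.96P into the first: P(1 - 0.41·0.96) = 240 - 0.41·440.
So P* = 59.6/0.606 = 98.3, and then Q* = 440 - 0.96·98.3 = 346.

P* ≈ 98.3, Q* ≈ 346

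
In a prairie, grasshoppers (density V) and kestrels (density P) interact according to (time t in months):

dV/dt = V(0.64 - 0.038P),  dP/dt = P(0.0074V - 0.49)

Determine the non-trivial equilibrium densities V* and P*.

Set dP/dt = 0 with P > 0: 0.0074V - 0.49 = 0, so V* = 0.49/0.0074 = 66.2.
Set dV/dt = 0 with V > 0: 0.64 - 0.038P = 0, so P* = 0.64/0.038 = 16.8.

V* ≈ 66.2, P* ≈ 16.8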